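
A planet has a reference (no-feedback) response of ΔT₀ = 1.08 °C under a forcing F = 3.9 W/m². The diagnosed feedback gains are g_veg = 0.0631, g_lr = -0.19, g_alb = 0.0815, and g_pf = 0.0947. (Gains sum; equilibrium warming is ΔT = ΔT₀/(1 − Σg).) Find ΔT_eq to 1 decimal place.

Total gain g = 0.0631 − 0.19 + 0.0815 + 0.0947 = 0.0493.
Amplification A = 1/(1 − 0.0493) = 1.052.
ΔT = 1.08 × 1.052 = 1.1 °C.

1.1 °C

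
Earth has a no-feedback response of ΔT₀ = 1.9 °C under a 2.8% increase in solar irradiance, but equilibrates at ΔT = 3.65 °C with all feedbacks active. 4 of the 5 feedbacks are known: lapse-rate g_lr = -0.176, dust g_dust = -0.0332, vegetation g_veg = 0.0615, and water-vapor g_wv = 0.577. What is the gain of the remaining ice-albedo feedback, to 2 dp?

0.05

Amplification A = ΔT/ΔT₀ = 3.65/1.9 = 1.921.
Total gain g = 1 − 1/A = 1 − 1/1.921 = 0.4794.
Known gains sum to -0.176 − 0.0332 + 0.0615 + 0.577 = 0.4293.
g_ice = 0.4794 − 0.4293 = 0.05.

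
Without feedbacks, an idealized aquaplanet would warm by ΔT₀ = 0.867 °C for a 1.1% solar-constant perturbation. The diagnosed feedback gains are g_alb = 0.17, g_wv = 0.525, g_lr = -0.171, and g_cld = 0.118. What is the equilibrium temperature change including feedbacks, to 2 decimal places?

Total gain g = 0.17 + 0.525 − 0.171 + 0.118 = 0.642.
Amplification A = 1/(1 − 0.642) = 2.793.
ΔT = 0.867 × 2.793 = 2.42 °C.

2.42 °C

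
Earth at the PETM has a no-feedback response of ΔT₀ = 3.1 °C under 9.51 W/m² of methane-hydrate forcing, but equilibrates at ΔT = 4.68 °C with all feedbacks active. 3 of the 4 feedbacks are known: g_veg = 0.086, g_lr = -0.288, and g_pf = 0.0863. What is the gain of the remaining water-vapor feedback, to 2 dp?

Amplification A = ΔT/ΔT₀ = 4.68/3.1 = 1.51.
Total gain g = 1 − 1/A = 1 − 1/1.51 = 0.3377.
Known gains sum to 0.086 − 0.288 + 0.0863 = -0.1157.
g_wv = 0.3377 + 0.1157 = 0.45.

0.45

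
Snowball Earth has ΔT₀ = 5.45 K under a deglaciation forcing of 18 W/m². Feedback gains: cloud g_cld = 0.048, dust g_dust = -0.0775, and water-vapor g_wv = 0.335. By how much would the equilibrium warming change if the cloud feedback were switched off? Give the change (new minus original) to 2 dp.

-0.51 K

Original: g = 0.3055, ΔT = 5.45/(1−0.3055) = 7.8474 K.
Without cloud: g' = 0.2575, ΔT' = 5.45/(1−0.2575) = 7.3401 K.
Change = 7.3401 − 7.8474 = -0.51 K.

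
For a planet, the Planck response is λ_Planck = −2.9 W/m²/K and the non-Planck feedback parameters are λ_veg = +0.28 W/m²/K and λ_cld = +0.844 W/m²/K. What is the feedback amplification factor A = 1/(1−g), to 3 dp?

Convert to gains: g_veg = 0.28/2.9 = 0.09655; g_cld = 0.844/2.9 = 0.291.
Total gain g = 0.38755.
A = 1/(1 − 0.38755) = 1.633.

1.633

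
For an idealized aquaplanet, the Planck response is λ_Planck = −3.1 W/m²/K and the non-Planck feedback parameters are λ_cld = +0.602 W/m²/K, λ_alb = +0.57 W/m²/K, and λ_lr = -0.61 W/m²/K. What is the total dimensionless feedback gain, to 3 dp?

0.181

Convert to gains: g_cld = 0.602/3.1 = 0.1942; g_alb = 0.57/3.1 = 0.1839; g_lr = -0.61/3.1 = -0.1968.
Total gain g = 0.1813.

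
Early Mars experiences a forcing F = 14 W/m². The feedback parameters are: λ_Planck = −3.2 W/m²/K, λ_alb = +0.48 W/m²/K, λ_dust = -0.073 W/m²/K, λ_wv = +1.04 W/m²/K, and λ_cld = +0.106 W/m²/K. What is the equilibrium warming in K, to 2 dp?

Net feedback parameter λ = (−3.2) + (+0.48) + (-0.073) + (+1.04) + (+0.106) = -1.647 W/m²/K.
ΔT = −F/λ = −14/(-1.647) = 8.50 K.

8.50 K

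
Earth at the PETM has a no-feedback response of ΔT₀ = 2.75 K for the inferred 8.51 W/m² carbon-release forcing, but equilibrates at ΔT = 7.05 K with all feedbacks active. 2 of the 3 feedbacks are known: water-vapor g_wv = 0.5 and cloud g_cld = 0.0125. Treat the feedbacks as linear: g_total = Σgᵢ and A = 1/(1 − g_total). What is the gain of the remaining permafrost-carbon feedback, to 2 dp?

0.10

Amplification A = ΔT/ΔT₀ = 7.05/2.75 = 2.564.
Total gain g = 1 − 1/A = 1 − 1/2.564 = 0.61.
Known gains sum to 0.5 + 0.0125 = 0.5125.
g_pf = 0.61 − 0.5125 = 0.10.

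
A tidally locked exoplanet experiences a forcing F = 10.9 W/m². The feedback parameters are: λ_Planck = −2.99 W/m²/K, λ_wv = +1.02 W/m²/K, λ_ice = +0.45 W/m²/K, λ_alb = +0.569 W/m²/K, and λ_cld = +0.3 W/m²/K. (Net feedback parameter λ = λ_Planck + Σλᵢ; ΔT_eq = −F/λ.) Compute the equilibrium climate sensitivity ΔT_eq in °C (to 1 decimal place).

16.7 °C

Net feedback parameter λ = (−2.99) + (+1.02) + (+0.45) + (+0.569) + (+0.3) = -0.651 W/m²/K.
ΔT = −F/λ = −10.9/(-0.651) = 16.7 °C.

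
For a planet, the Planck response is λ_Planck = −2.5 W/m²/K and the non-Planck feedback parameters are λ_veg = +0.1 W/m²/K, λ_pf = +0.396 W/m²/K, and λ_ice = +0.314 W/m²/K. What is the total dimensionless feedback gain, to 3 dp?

0.324

Convert to gains: g_veg = 0.1/2.5 = 0.04; g_pf = 0.396/2.5 = 0.1584; g_ice = 0.314/2.5 = 0.1256.
Total gain g = 0.324.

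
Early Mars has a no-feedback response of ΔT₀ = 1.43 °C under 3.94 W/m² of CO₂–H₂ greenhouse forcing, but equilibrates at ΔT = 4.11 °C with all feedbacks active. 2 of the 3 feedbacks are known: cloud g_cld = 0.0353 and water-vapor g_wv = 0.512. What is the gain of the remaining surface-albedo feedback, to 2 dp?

0.10

Amplification A = ΔT/ΔT₀ = 4.11/1.43 = 2.874.
Total gain g = 1 − 1/A = 1 − 1/2.874 = 0.6521.
Known gains sum to 0.0353 + 0.512 = 0.5473.
g_alb = 0.6521 − 0.5473 = 0.10.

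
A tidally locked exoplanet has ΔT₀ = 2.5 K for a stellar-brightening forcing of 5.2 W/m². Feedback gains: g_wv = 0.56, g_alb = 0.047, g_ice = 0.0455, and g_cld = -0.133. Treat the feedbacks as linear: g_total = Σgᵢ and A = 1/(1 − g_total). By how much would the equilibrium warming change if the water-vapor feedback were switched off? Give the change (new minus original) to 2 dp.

Original: g = 0.5195, ΔT = 2.5/(1−0.5195) = 5.2029 K.
Without water-vapor: g' = -0.0405, ΔT' = 2.5/(1+0.0405) = 2.4027 K.
Change = 2.4027 − 5.2029 = -2.80 K.

-2.80 K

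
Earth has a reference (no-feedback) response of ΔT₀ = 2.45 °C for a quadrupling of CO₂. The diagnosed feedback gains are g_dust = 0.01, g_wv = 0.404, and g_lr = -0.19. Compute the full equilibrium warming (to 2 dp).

Total gain g = 0.01 + 0.404 − 0.19 = 0.224.
Amplification A = 1/(1 − 0.224) = 1.289.
ΔT = 2.45 × 1.289 = 3.16 °C.

3.16 °C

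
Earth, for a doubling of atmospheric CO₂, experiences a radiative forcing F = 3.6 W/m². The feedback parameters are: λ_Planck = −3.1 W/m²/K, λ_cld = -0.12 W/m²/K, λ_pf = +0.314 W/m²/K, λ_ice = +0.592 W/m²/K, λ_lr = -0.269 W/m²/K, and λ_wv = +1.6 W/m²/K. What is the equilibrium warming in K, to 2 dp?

Net feedback parameter λ = (−3.1) + (-0.12) + (+0.314) + (+0.592) + (-0.269) + (+1.6) = -0.983 W/m²/K.
ΔT = −F/λ = −3.6/(-0.983) = 3.66 K.

3.66 K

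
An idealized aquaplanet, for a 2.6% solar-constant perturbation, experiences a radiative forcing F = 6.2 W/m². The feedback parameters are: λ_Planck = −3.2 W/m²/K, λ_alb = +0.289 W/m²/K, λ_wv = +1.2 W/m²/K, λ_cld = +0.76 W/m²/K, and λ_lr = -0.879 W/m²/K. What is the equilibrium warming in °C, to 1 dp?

3.4 °C

Net feedback parameter λ = (−3.2) + (+0.289) + (+1.2) + (+0.76) + (-0.879) = -1.83 W/m²/K.
ΔT = −F/λ = −6.2/(-1.83) = 3.4 °C.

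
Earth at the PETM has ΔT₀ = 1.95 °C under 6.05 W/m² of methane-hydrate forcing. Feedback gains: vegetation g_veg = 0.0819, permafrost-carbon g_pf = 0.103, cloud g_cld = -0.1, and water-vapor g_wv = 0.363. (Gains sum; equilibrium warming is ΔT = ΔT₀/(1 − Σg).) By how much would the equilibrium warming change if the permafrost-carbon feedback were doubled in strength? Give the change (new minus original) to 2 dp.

0.81 °C

Original: g = 0.4479, ΔT = 1.95/(1−0.4479) = 3.5320 °C.
With doubled permafrost-carbon: g' = 0.5509, ΔT' = 1.95/(1−0.5509) = 4.3420 °C.
Change = 4.3420 − 3.5320 = 0.81 °C.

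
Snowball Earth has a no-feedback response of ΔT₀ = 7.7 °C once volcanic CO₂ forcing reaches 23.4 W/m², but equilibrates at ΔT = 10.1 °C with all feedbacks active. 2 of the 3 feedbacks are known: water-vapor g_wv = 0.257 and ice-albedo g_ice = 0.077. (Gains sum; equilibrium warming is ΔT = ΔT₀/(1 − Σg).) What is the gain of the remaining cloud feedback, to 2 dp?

-0.10

Amplification A = ΔT/ΔT₀ = 10.1/7.7 = 1.312.
Total gain g = 1 − 1/A = 1 − 1/1.312 = 0.2378.
Known gains sum to 0.257 + 0.077 = 0.334.
g_cld = 0.2378 − 0.334 = -0.10.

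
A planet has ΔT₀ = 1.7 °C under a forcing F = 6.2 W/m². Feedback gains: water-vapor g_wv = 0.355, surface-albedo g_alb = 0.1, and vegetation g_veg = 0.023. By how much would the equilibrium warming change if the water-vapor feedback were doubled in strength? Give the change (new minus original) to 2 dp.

6.92 °C

Original: g = 0.478, ΔT = 1.7/(1−0.478) = 3.2567 °C.
With doubled water-vapor: g' = 0.833, ΔT' = 1.7/(1−0.833) = 10.1796 °C.
Change = 10.1796 − 3.2567 = 6.92 °C.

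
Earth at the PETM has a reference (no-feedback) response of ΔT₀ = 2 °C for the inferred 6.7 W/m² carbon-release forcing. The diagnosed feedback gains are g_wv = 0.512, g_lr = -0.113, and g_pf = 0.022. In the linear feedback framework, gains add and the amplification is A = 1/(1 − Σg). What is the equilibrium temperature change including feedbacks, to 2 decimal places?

Total gain g = 0.512 − 0.113 + 0.022 = 0.421.
Amplification A = 1/(1 − 0.421) = 1.727.
ΔT = 2 × 1.727 = 3.45 °C.

3.45 °C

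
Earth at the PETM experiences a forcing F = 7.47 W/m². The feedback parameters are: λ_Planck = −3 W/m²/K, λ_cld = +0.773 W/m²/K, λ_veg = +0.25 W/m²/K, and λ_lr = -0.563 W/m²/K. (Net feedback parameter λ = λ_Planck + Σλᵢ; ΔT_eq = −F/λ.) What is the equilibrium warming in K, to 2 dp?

2.94 K

Net feedback parameter λ = (−3) + (+0.773) + (+0.25) + (-0.563) = -2.54 W/m²/K.
ΔT = −F/λ = −7.47/(-2.54) = 2.94 K.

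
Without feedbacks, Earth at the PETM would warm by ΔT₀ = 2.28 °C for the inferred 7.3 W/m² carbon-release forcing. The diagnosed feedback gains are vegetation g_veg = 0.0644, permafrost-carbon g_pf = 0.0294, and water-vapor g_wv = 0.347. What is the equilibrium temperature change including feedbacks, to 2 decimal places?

Total gain g = 0.0644 + 0.0294 + 0.347 = 0.4408.
Amplification A = 1/(1 − 0.4408) = 1.788.
ΔT = 2.28 × 1.788 = 4.08 °C.

4.08 °C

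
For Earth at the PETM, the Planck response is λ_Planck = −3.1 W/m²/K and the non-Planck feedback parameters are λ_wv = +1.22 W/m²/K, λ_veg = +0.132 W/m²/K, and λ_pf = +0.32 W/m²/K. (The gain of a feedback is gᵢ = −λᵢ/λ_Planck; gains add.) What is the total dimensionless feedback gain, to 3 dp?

0.539

Convert to gains: g_wv = 1.22/3.1 = 0.3935; g_veg = 0.132/3.1 = 0.04258; g_pf = 0.32/3.1 = 0.1032.
Total gain g = 0.53928.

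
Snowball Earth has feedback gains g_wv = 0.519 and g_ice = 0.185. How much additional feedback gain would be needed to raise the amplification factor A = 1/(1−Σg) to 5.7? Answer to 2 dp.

0.12

Current total gain = 0.704.
Target gain for A = 5.7: g* = 1 − 1/5.7 = 0.8246.
Additional gain needed = 0.8246 − 0.704 = 0.12.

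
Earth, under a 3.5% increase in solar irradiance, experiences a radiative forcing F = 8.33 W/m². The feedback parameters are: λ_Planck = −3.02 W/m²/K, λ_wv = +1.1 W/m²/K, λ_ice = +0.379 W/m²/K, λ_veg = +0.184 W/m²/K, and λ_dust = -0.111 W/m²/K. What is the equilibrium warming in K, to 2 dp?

5.67 K

Net feedback parameter λ = (−3.02) + (+1.1) + (+0.379) + (+0.184) + (-0.111) = -1.468 W/m²/K.
ΔT = −F/λ = −8.33/(-1.468) = 5.67 K.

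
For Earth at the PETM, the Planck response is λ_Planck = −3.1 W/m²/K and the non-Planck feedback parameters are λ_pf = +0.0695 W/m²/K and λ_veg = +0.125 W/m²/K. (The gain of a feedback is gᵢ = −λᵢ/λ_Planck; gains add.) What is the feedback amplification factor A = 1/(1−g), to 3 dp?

Convert to gains: g_pf = 0.0695/3.1 = 0.02242; g_veg = 0.125/3.1 = 0.04032.
Total gain g = 0.06274.
A = 1/(1 − 0.06274) = 1.067.

1.067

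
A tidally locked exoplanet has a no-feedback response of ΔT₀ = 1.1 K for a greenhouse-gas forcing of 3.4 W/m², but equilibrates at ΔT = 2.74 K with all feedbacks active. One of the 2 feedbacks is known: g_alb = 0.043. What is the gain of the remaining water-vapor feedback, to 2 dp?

0.56

Amplification A = ΔT/ΔT₀ = 2.74/1.1 = 2.491.
Total gain g = 1 − 1/A = 1 − 1/2.491 = 0.5986.
The known gain is 0.043.
g_wv = 0.5986 − 0.043 = 0.56.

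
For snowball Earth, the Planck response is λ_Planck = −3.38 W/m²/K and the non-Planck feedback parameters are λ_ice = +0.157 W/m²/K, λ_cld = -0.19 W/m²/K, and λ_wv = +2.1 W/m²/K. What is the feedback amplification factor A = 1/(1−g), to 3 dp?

Convert to gains: g_ice = 0.157/3.38 = 0.04645; g_cld = -0.19/3.38 = -0.05621; g_wv = 2.1/3.38 = 0.6213.
Total gain g = 0.61154.
A = 1/(1 − 0.61154) = 2.574.

2.574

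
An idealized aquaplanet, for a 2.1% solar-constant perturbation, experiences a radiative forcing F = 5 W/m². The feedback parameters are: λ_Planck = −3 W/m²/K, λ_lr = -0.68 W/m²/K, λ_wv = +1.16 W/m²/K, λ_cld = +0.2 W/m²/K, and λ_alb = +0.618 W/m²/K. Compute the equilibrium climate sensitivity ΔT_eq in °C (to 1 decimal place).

Net feedback parameter λ = (−3) + (-0.68) + (+1.16) + (+0.2) + (+0.618) = -1.702 W/m²/K.
ΔT = −F/λ = −5/(-1.702) = 2.9 °C.

2.9 °C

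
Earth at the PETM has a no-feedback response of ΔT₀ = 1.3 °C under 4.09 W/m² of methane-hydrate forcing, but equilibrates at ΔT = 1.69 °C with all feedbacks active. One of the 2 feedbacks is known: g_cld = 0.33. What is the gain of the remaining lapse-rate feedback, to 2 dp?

Amplification A = ΔT/ΔT₀ = 1.69/1.3 = 1.3.
Total gain g = 1 − 1/A = 1 − 1/1.3 = 0.2308.
The known gain is 0.33.
g_lr = 0.2308 − 0.33 = -0.10.

-0.10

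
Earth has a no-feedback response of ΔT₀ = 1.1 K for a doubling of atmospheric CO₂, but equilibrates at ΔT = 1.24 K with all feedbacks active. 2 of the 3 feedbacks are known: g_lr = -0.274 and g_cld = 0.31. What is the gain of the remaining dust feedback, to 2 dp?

0.08

Amplification A = ΔT/ΔT₀ = 1.24/1.1 = 1.127.
Total gain g = 1 − 1/A = 1 − 1/1.127 = 0.1127.
Known gains sum to -0.274 + 0.31 = 0.036.
g_dust = 0.1127 − 0.036 = 0.08.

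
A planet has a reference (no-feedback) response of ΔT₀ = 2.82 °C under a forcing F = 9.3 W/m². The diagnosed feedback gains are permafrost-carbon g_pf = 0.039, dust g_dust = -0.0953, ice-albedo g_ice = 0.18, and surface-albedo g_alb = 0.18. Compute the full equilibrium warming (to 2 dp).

Total gain g = 0.039 − 0.0953 + 0.18 + 0.18 = 0.3037.
Amplification A = 1/(1 − 0.3037) = 1.436.
ΔT = 2.82 × 1.436 = 4.05 °C.

4.05 °C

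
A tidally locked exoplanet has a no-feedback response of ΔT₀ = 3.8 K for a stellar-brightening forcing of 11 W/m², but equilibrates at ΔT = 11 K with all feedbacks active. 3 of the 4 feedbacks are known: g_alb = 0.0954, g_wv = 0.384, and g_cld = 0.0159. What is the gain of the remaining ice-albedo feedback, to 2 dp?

0.16

Amplification A = ΔT/ΔT₀ = 11/3.8 = 2.895.
Total gain g = 1 − 1/A = 1 − 1/2.895 = 0.6546.
Known gains sum to 0.0954 + 0.384 + 0.0159 = 0.4953.
g_ice = 0.6546 − 0.4953 = 0.16.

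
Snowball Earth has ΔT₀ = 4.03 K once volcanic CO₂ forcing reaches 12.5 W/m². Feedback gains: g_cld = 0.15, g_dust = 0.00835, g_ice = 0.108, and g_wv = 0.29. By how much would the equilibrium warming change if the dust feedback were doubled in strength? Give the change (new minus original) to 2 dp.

0.17 K

Original: g = 0.55635, ΔT = 4.03/(1−0.55635) = 9.0837 K.
With doubled dust: g' = 0.5647, ΔT' = 4.03/(1−0.5647) = 9.2580 K.
Change = 9.2580 − 9.0837 = 0.17 K.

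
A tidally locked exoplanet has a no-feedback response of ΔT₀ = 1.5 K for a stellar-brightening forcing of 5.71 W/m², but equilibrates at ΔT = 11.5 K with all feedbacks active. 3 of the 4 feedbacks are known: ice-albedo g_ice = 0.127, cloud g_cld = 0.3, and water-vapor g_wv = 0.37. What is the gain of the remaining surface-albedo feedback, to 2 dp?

Amplification A = ΔT/ΔT₀ = 11.5/1.5 = 7.667.
Total gain g = 1 − 1/A = 1 − 1/7.667 = 0.8696.
Known gains sum to 0.127 + 0.3 + 0.37 = 0.797.
g_alb = 0.8696 − 0.797 = 0.07.

0.07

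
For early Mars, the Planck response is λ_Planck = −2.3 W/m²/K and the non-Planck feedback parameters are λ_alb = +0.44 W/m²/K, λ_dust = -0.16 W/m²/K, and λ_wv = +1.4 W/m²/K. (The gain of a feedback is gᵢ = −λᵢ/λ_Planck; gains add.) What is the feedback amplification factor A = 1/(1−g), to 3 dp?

3.710

Convert to gains: g_alb = 0.44/2.3 = 0.1913; g_dust = -0.16/2.3 = -0.06957; g_wv = 1.4/2.3 = 0.6087.
Total gain g = 0.73043.
A = 1/(1 − 0.73043) = 3.710.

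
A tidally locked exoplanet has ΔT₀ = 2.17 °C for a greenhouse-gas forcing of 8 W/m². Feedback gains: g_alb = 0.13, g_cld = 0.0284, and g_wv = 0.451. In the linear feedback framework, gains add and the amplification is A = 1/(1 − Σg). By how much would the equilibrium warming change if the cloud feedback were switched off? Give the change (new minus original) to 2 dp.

Original: g = 0.6094, ΔT = 2.17/(1−0.6094) = 5.5556 °C.
Without cloud: g' = 0.581, ΔT' = 2.17/(1−0.581) = 5.1790 °C.
Change = 5.1790 − 5.5556 = -0.38 °C.

-0.38 °C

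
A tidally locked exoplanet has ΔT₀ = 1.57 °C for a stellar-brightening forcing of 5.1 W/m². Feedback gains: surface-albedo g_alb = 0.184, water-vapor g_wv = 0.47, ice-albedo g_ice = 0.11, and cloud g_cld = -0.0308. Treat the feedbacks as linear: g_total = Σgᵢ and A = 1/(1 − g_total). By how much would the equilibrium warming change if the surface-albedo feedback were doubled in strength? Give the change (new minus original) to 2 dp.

13.08 °C

Original: g = 0.7332, ΔT = 1.57/(1−0.7332) = 5.8846 °C.
With doubled surface-albedo: g' = 0.9172, ΔT' = 1.57/(1−0.9172) = 18.9614 °C.
Change = 18.9614 − 5.8846 = 13.08 °C.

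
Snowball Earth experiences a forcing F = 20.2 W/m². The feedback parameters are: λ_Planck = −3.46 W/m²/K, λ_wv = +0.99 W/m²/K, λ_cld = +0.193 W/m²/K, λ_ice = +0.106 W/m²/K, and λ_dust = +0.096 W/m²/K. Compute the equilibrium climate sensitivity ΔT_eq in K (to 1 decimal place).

9.7 K

Net feedback parameter λ = (−3.46) + (+0.99) + (+0.193) + (+0.106) + (+0.096) = -2.075 W/m²/K.
ΔT = −F/λ = −20.2/(-2.075) = 9.7 K.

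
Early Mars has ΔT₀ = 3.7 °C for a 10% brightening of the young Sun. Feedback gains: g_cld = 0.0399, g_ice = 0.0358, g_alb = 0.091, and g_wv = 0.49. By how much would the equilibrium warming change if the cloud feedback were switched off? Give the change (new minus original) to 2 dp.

Original: g = 0.6567, ΔT = 3.7/(1−0.6567) = 10.7777 °C.
Without cloud: g' = 0.6168, ΔT' = 3.7/(1−0.6168) = 9.6555 °C.
Change = 9.6555 − 10.7777 = -1.12 °C.

-1.12 °C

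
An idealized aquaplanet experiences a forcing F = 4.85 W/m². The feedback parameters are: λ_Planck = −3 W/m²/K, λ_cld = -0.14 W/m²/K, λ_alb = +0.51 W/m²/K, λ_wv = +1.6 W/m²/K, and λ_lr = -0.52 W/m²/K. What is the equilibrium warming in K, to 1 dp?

3.1 K

Net feedback parameter λ = (−3) + (-0.14) + (+0.51) + (+1.6) + (-0.52) = -1.55 W/m²/K.
ΔT = −F/λ = −4.85/(-1.55) = 3.1 K.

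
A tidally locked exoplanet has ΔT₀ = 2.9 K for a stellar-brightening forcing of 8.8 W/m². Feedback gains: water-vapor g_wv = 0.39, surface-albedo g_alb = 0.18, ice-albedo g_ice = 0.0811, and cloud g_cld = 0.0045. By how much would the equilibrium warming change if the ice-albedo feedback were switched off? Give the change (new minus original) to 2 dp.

-1.60 K

Original: g = 0.6556, ΔT = 2.9/(1−0.6556) = 8.4204 K.
Without ice-albedo: g' = 0.5745, ΔT' = 2.9/(1−0.5745) = 6.8155 K.
Change = 6.8155 − 8.4204 = -1.60 K.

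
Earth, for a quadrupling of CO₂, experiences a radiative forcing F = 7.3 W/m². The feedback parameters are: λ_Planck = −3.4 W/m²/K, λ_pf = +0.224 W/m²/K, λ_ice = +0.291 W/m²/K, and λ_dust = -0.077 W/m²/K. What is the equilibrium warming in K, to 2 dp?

Net feedback parameter λ = (−3.4) + (+0.224) + (+0.291) + (-0.077) = -2.962 W/m²/K.
ΔT = −F/λ = −7.3/(-2.962) = 2.46 K.

2.46 K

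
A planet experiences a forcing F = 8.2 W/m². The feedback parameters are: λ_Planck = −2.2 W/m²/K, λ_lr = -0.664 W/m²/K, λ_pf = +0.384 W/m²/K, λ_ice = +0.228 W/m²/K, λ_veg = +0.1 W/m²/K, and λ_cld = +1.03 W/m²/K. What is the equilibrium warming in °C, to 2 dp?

7.31 °C

Net feedback parameter λ = (−2.2) + (-0.664) + (+0.384) + (+0.228) + (+0.1) + (+1.03) = -1.122 W/m²/K.
ΔT = −F/λ = −8.2/(-1.122) = 7.31 °C.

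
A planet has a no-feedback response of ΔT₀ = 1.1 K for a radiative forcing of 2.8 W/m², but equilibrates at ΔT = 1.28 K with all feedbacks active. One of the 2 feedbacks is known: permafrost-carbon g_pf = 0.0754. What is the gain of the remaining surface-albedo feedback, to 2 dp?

Amplification A = ΔT/ΔT₀ = 1.28/1.1 = 1.164.
Total gain g = 1 − 1/A = 1 − 1/1.164 = 0.1409.
The known gain is 0.0754.
g_alb = 0.1409 − 0.0754 = 0.07.

0.07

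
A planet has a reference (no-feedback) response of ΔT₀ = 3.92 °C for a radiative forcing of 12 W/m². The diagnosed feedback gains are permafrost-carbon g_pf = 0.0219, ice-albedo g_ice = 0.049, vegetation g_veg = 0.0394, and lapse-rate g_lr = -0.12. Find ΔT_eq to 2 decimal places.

Total gain g = 0.0219 + 0.049 + 0.0394 − 0.12 = -0.0097.
Amplification A = 1/(1 + 0.0097) = 0.9904.
ΔT = 3.92 × 0.9904 = 3.88 °C.

3.88 °C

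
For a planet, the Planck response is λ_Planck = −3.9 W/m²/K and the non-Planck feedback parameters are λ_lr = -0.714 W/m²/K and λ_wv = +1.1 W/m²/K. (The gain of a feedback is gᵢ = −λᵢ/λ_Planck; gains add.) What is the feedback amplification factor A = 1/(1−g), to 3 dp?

Convert to gains: g_lr = -0.714/3.9 = -0.1831; g_wv = 1.1/3.9 = 0.2821.
Total gain g = 0.099.
A = 1/(1 − 0.099) = 1.110.

1.110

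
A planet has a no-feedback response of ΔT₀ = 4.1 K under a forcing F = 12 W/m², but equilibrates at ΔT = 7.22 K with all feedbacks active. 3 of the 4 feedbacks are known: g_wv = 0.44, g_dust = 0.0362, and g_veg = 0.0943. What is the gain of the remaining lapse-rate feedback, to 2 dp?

-0.14

Amplification A = ΔT/ΔT₀ = 7.22/4.1 = 1.761.
Total gain g = 1 − 1/A = 1 − 1/1.761 = 0.4321.
Known gains sum to 0.44 + 0.0362 + 0.0943 = 0.5705.
g_lr = 0.4321 − 0.5705 = -0.14.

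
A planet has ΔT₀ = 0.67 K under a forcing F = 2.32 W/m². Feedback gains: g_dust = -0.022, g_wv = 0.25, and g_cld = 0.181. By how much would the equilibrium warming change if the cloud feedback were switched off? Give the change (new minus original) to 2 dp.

-0.27 K

Original: g = 0.409, ΔT = 0.67/(1−0.409) = 1.1337 K.
Without cloud: g' = 0.228, ΔT' = 0.67/(1−0.228) = 0.8679 K.
Change = 0.8679 − 1.1337 = -0.27 K.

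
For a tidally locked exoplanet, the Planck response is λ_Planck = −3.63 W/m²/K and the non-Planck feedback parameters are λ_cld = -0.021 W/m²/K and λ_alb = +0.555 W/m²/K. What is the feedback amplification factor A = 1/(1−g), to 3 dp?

Convert to gains: g_cld = -0.021/3.63 = -0.005785; g_alb = 0.555/3.63 = 0.1529.
Total gain g = 0.147115.
A = 1/(1 − 0.147115) = 1.172.

1.172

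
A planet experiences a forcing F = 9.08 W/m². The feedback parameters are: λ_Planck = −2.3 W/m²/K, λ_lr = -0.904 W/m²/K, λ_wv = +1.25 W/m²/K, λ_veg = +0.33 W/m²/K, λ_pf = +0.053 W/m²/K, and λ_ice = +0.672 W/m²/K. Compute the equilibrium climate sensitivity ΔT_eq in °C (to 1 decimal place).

10.1 °C

Net feedback parameter λ = (−2.3) + (-0.904) + (+1.25) + (+0.33) + (+0.053) + (+0.672) = -0.899 W/m²/K.
ΔT = −F/λ = −9.08/(-0.899) = 10.1 °C.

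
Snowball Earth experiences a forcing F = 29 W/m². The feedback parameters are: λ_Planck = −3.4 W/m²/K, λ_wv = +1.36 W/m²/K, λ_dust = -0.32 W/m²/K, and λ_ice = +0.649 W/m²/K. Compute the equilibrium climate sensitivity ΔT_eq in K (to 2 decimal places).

Net feedback parameter λ = (−3.4) + (+1.36) + (-0.32) + (+0.649) = -1.711 W/m²/K.
ΔT = −F/λ = −29/(-1.711) = 16.95 K.

16.95 K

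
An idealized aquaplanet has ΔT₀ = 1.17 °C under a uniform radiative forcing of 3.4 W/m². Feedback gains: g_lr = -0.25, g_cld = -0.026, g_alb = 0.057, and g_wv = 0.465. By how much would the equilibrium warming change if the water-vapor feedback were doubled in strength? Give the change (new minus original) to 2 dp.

2.50 °C

Original: g = 0.246, ΔT = 1.17/(1−0.246) = 1.5517 °C.
With doubled water-vapor: g' = 0.711, ΔT' = 1.17/(1−0.711) = 4.0484 °C.
Change = 4.0484 − 1.5517 = 2.50 °C.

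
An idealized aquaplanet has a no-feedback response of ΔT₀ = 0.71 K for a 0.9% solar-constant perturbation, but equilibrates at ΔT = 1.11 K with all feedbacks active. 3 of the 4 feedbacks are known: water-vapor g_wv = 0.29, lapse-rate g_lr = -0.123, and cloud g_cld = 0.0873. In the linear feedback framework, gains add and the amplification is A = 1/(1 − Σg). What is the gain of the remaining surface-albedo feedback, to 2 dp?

0.11

Amplification A = ΔT/ΔT₀ = 1.11/0.71 = 1.563.
Total gain g = 1 − 1/A = 1 − 1/1.563 = 0.3602.
Known gains sum to 0.29 − 0.123 + 0.0873 = 0.2543.
g_alb = 0.3602 − 0.2543 = 0.11.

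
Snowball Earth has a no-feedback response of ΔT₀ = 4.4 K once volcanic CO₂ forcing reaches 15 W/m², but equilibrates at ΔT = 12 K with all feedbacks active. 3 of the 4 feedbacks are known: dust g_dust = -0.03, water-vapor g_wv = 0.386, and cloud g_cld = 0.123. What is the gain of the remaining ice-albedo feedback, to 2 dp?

0.15

Amplification A = ΔT/ΔT₀ = 12/4.4 = 2.727.
Total gain g = 1 − 1/A = 1 − 1/2.727 = 0.6333.
Known gains sum to -0.03 + 0.386 + 0.123 = 0.479.
g_ice = 0.6333 − 0.479 = 0.15.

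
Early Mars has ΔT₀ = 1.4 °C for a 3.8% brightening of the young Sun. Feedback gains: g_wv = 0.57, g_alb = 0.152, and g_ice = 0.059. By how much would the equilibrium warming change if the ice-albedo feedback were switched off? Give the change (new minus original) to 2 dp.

-1.36 °C

Original: g = 0.781, ΔT = 1.4/(1−0.781) = 6.3927 °C.
Without ice-albedo: g' = 0.722, ΔT' = 1.4/(1−0.722) = 5.0360 °C.
Change = 5.0360 − 6.3927 = -1.36 °C.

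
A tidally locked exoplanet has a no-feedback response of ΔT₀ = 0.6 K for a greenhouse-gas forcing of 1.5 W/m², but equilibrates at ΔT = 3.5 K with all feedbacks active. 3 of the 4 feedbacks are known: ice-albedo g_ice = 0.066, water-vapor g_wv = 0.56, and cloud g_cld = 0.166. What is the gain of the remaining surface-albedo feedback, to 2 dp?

Amplification A = ΔT/ΔT₀ = 3.5/0.6 = 5.833.
Total gain g = 1 − 1/A = 1 − 1/5.833 = 0.8286.
Known gains sum to 0.066 + 0.56 + 0.166 = 0.792.
g_alb = 0.8286 − 0.792 = 0.04.

0.04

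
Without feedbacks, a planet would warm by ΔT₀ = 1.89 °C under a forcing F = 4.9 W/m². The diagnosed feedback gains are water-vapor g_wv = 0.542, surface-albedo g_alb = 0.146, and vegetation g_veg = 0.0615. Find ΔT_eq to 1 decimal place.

7.5 °C

Total gain g = 0.542 + 0.146 + 0.0615 = 0.7495.
Amplification A = 1/(1 − 0.7495) = 3.992.
ΔT = 1.89 × 3.992 = 7.5 °C.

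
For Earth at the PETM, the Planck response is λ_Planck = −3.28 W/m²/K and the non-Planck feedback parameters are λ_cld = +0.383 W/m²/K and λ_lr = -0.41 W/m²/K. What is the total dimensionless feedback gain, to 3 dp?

Convert to gains: g_cld = 0.383/3.28 = 0.1168; g_lr = -0.41/3.28 = -0.125.
Total gain g = -0.0082.

-0.008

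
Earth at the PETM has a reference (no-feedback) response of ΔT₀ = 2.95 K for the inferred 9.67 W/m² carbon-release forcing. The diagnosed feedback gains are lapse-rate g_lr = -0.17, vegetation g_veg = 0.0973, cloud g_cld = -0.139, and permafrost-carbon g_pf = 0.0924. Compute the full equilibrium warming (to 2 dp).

Total gain g = -0.17 + 0.0973 − 0.139 + 0.0924 = -0.1193.
Amplification A = 1/(1 + 0.1193) = 0.8934.
ΔT = 2.95 × 0.8934 = 2.64 K.

2.64 K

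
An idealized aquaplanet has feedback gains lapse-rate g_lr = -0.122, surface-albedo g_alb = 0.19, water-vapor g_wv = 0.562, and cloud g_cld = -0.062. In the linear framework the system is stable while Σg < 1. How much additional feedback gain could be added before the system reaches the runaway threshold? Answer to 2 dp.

Current total gain = -0.122 + 0.19 + 0.562 − 0.062 = 0.568.
Margin to runaway = 1 − 0.568 = 0.43.

0.43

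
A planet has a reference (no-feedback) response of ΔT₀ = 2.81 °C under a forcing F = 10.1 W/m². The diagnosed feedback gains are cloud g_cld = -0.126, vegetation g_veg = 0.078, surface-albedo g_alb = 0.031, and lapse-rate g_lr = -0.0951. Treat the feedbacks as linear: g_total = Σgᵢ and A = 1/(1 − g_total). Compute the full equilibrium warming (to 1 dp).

Total gain g = -0.126 + 0.078 + 0.031 − 0.0951 = -0.1121.
Amplification A = 1/(1 + 0.1121) = 0.8992.
ΔT = 2.81 × 0.8992 = 2.5 °C.

2.5 °C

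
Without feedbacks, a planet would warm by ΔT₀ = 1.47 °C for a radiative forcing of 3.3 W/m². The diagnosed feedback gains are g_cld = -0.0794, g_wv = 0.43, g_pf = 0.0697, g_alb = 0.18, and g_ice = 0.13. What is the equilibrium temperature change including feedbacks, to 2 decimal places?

5.45 °C

Total gain g = -0.0794 + 0.43 + 0.0697 + 0.18 + 0.13 = 0.7303.
Amplification A = 1/(1 − 0.7303) = 3.708.
ΔT = 1.47 × 3.708 = 5.45 °C.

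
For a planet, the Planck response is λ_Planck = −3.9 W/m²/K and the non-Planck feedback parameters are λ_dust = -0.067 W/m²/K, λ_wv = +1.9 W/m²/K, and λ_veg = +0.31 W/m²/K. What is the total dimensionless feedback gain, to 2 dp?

Convert to gains: g_dust = -0.067/3.9 = -0.01718; g_wv = 1.9/3.9 = 0.4872; g_veg = 0.31/3.9 = 0.07949.
Total gain g = 0.54951.

0.55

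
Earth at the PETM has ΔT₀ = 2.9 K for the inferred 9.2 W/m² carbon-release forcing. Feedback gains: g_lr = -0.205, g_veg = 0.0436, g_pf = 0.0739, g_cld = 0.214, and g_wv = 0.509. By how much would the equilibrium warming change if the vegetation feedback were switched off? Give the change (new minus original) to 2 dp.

Original: g = 0.6355, ΔT = 2.9/(1−0.6355) = 7.9561 K.
Without vegetation: g' = 0.5919, ΔT' = 2.9/(1−0.5919) = 7.1061 K.
Change = 7.1061 − 7.9561 = -0.85 K.

-0.85 K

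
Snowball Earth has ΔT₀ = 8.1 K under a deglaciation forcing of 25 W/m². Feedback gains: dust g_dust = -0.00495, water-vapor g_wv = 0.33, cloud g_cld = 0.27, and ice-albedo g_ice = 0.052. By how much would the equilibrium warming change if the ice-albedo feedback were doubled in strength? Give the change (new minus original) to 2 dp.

3.97 K

Original: g = 0.64705, ΔT = 8.1/(1−0.64705) = 22.9494 K.
With doubled ice-albedo: g' = 0.69905, ΔT' = 8.1/(1−0.69905) = 26.9148 K.
Change = 26.9148 − 22.9494 = 3.97 K.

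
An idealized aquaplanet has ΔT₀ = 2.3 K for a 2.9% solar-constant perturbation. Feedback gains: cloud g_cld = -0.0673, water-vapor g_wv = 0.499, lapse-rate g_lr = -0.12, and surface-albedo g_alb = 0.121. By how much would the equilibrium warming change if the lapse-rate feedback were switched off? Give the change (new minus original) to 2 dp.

1.09 K

Original: g = 0.4327, ΔT = 2.3/(1−0.4327) = 4.0543 K.
Without lapse-rate: g' = 0.5527, ΔT' = 2.3/(1−0.5527) = 5.1420 K.
Change = 5.1420 − 4.0543 = 1.09 K.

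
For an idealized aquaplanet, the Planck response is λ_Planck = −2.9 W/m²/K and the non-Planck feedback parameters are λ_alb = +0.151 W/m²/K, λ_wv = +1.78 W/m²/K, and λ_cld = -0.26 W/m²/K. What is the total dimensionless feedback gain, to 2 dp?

0.58

Convert to gains: g_alb = 0.151/2.9 = 0.05207; g_wv = 1.78/2.9 = 0.6138; g_cld = -0.26/2.9 = -0.08966.
Total gain g = 0.57621.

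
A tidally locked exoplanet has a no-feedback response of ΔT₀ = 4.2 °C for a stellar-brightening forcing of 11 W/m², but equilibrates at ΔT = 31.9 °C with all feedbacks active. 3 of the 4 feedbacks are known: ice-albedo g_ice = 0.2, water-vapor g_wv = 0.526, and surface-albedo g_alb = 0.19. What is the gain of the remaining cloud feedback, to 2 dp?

Amplification A = ΔT/ΔT₀ = 31.9/4.2 = 7.595.
Total gain g = 1 − 1/A = 1 − 1/7.595 = 0.8683.
Known gains sum to 0.2 + 0.526 + 0.19 = 0.916.
g_cld = 0.8683 − 0.916 = -0.05.

-0.05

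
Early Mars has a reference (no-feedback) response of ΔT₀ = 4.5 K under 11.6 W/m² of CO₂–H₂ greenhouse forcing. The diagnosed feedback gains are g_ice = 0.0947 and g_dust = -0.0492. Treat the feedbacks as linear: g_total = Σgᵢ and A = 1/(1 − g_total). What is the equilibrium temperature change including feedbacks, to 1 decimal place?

4.7 K

Total gain g = 0.0947 − 0.0492 = 0.0455.
Amplification A = 1/(1 − 0.0455) = 1.048.
ΔT = 4.5 × 1.048 = 4.7 K.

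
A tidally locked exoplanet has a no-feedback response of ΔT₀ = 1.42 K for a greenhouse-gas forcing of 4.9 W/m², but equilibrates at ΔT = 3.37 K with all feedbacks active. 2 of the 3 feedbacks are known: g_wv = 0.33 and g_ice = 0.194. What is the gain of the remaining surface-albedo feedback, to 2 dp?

0.05

Amplification A = ΔT/ΔT₀ = 3.37/1.42 = 2.373.
Total gain g = 1 − 1/A = 1 − 1/2.373 = 0.5786.
Known gains sum to 0.33 + 0.194 = 0.524.
g_alb = 0.5786 − 0.524 = 0.05.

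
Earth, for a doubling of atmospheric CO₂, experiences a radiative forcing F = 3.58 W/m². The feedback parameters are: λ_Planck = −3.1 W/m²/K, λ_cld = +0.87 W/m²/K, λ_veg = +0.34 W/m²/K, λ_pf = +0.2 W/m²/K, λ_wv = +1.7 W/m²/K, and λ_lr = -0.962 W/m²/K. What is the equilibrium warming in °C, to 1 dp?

3.8 °C

Net feedback parameter λ = (−3.1) + (+0.87) + (+0.34) + (+0.2) + (+1.7) + (-0.962) = -0.952 W/m²/K.
ΔT = −F/λ = −3.58/(-0.952) = 3.8 °C.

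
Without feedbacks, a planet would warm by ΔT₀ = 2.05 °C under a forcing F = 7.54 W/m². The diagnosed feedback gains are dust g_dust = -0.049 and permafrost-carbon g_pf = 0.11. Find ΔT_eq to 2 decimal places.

2.18 °C

Total gain g = -0.049 + 0.11 = 0.061.
Amplification A = 1/(1 − 0.061) = 1.065.
ΔT = 2.05 × 1.065 = 2.18 °C.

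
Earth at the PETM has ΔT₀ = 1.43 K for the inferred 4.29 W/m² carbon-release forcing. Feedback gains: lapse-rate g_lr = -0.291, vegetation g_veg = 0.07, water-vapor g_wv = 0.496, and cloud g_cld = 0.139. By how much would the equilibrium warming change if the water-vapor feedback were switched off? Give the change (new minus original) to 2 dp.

Original: g = 0.414, ΔT = 1.43/(1−0.414) = 2.4403 K.
Without water-vapor: g' = -0.082, ΔT' = 1.43/(1+0.082) = 1.3216 K.
Change = 1.3216 − 2.4403 = -1.12 K.

-1.12 K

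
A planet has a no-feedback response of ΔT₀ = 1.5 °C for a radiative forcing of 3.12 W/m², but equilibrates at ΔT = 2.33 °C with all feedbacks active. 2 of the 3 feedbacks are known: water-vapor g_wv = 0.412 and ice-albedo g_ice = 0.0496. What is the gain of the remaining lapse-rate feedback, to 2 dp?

-0.11

Amplification A = ΔT/ΔT₀ = 2.33/1.5 = 1.553.
Total gain g = 1 − 1/A = 1 − 1/1.553 = 0.3561.
Known gains sum to 0.412 + 0.0496 = 0.4616.
g_lr = 0.3561 − 0.4616 = -0.11.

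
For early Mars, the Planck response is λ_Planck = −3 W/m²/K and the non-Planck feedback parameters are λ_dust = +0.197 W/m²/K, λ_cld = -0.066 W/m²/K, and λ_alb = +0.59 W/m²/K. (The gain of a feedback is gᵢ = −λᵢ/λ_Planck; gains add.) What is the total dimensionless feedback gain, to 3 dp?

0.240

Convert to gains: g_dust = 0.197/3 = 0.06567; g_cld = -0.066/3 = -0.022; g_alb = 0.59/3 = 0.1967.
Total gain g = 0.24037.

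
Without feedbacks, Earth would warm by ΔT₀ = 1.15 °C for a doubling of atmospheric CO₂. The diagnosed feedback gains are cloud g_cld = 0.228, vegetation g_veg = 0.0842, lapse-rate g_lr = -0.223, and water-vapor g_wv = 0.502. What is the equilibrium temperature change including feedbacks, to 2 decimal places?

Total gain g = 0.228 + 0.0842 − 0.223 + 0.502 = 0.5912.
Amplification A = 1/(1 − 0.5912) = 2.446.
ΔT = 1.15 × 2.446 = 2.81 °C.

2.81 °C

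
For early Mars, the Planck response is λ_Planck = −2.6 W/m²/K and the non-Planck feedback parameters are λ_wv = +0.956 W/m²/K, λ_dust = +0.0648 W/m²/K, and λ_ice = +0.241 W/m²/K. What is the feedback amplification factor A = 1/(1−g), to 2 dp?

Convert to gains: g_wv = 0.956/2.6 = 0.3677; g_dust = 0.0648/2.6 = 0.02492; g_ice = 0.241/2.6 = 0.09269.
Total gain g = 0.48531.
A = 1/(1 − 0.48531) = 1.94.

1.94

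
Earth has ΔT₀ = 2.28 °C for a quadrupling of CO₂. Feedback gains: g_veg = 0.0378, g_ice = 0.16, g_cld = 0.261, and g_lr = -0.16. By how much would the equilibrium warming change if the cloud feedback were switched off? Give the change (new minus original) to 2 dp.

Original: g = 0.2988, ΔT = 2.28/(1−0.2988) = 3.2516 °C.
Without cloud: g' = 0.0378, ΔT' = 2.28/(1−0.0378) = 2.3696 °C.
Change = 2.3696 − 3.2516 = -0.88 °C.

-0.88 °C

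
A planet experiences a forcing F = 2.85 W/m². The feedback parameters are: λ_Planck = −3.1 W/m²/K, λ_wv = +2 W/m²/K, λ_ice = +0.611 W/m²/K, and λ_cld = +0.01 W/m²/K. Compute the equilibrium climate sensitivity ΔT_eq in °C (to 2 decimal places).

5.95 °C

Net feedback parameter λ = (−3.1) + (+2) + (+0.611) + (+0.01) = -0.479 W/m²/K.
ΔT = −F/λ = −2.85/(-0.479) = 5.95 °C.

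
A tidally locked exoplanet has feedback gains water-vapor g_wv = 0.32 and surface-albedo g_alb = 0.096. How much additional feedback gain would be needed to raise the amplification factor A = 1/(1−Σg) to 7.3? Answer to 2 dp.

Current total gain = 0.416.
Target gain for A = 7.3: g* = 1 − 1/7.3 = 0.863.
Additional gain needed = 0.863 − 0.416 = 0.45.

0.45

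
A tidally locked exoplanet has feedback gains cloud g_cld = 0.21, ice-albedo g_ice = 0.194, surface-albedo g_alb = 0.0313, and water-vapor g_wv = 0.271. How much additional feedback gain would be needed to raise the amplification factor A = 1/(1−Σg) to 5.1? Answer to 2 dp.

0.10

Current total gain = 0.7063.
Target gain for A = 5.1: g* = 1 − 1/5.1 = 0.8039.
Additional gain needed = 0.8039 − 0.7063 = 0.10.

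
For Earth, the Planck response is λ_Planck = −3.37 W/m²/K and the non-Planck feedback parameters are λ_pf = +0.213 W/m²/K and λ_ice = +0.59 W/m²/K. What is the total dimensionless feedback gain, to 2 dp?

0.24

Convert to gains: g_pf = 0.213/3.37 = 0.0632; g_ice = 0.59/3.37 = 0.1751.
Total gain g = 0.2383.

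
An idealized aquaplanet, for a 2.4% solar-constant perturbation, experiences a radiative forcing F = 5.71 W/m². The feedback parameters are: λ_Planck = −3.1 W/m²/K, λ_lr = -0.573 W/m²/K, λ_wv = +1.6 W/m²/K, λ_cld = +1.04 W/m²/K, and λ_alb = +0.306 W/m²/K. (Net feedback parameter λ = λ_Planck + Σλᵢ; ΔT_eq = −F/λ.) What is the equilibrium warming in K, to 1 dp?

Net feedback parameter λ = (−3.1) + (-0.573) + (+1.6) + (+1.04) + (+0.306) = -0.727 W/m²/K.
ΔT = −F/λ = −5.71/(-0.727) = 7.9 K.

7.9 K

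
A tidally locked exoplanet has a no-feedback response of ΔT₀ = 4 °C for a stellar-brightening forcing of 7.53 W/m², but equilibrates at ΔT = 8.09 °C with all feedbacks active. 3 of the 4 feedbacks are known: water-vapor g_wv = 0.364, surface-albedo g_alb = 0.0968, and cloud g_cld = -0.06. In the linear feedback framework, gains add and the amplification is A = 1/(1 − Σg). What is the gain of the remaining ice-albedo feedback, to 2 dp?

0.10

Amplification A = ΔT/ΔT₀ = 8.09/4 = 2.022.
Total gain g = 1 − 1/A = 1 − 1/2.022 = 0.5054.
Known gains sum to 0.364 + 0.0968 − 0.06 = 0.4008.
g_ice = 0.5054 − 0.4008 = 0.10.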